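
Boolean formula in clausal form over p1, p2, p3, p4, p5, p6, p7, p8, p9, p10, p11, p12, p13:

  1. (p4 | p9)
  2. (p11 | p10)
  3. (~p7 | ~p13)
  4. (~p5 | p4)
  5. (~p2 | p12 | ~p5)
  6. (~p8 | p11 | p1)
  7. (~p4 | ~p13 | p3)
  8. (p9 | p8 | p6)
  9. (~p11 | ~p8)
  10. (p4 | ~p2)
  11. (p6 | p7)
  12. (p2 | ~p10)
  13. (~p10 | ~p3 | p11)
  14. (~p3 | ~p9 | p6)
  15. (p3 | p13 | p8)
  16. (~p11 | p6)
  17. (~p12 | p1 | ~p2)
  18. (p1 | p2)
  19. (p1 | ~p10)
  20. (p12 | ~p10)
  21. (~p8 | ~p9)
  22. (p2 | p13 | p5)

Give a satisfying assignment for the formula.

p1 = 1, p2 = 0, p3 = 1, p4 = 1, p5 = 1, p6 = 1, p7 = 1, p8 = 0, p9 = 1, p10 = 0, p11 = 1, p12 = 0, p13 = 0

p1 occurs only positively in the remaining clauses — set p1 = True.
Pure literal: p6 appears only positively; assign p6 = True.
Branch on p2: take p2 = False.
  then p10 is forced to False.
  then p11 is forced to True.
  then p8 is forced to False.
For the remaining variables, p3 = True, p4 = True, p5 = True, p7 = True, p9 = True, p12 = False, p13 = False works.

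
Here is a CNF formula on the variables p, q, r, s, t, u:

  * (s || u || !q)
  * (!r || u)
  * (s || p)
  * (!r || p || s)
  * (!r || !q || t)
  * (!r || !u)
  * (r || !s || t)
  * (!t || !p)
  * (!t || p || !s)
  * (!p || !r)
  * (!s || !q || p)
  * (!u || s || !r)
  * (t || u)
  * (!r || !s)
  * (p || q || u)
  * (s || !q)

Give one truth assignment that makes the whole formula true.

Try p = True.
  then t is forced to False.
  then r is forced to False.
  then s is forced to False.
  then u is forced to True.
  then q is forced to False.
Check each clause:
  1. (s || u || !q) — !q is true.
  2. (!r || u) — !r is true.
  3. (p || s) — p is true.
  4. (s || p || !r) — p is true.
  5. (!r || t || !q) — !r is true.
  6. (!u || !r) — !r is true.
  7. (!s || t || r) — !s is true.
  8. (!p || !t) — !t is true.
  9. (!t || p || !s) — p is true.
  10. (!r || !p) — !r is true.
  11. (!s || p || !q) — p is true.
  12. (s || !u || !r) — !r is true.
  13. (u || t) — u is true.
  14. (!r || !s) — !s is true.
  15. (u || q || p) — p is true.
  16. (!q || s) — !q is true.

p = 1, q = 0, r = 0, s = 0, t = 0, u = 1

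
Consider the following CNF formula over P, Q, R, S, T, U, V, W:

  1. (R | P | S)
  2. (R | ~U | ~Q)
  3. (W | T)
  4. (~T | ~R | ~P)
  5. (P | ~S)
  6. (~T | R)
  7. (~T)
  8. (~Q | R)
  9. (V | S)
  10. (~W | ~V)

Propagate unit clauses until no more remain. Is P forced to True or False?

(~T) stands alone — T = False.
(W | T): since T = False, the clause reduces to (W). W = True.
In (~V | ~W), ~W is now false; ~V must hold, so V = False.
(V | S): since V = False, the clause reduces to (S). S = True.
(~S | P) with S = True leaves only P, so P = True.

True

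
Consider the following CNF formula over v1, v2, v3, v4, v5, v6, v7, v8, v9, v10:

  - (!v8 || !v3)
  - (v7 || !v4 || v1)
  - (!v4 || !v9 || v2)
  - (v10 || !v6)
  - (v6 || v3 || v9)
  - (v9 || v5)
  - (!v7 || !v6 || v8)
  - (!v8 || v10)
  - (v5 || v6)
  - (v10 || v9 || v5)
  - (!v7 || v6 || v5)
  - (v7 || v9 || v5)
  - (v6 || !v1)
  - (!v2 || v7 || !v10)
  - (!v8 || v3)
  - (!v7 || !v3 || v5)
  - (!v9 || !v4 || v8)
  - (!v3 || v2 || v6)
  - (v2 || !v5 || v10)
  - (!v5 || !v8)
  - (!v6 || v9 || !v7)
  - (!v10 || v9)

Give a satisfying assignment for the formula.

v4 occurs only negated in the remaining clauses — set v4 = False.
Branch on v1: take v1 = False.
Try v2 = False.
The remaining clauses are satisfied by v3 = False, v5 = True, v6 = True, v7 = False, v8 = False, v9 = True, v10 = True.
Every clause has at least one true literal under this assignment.
Check each clause:
  1. (!v3 || !v8) — !v8 is true.
  2. (v7 || v1 || !v4) — !v4 is true.
  3. (!v9 || v2 || !v4) — !v4 is true.
  4. (!v6 || v10) — v10 is true.
  5. (v6 || v3 || v9) — v9 is true.
  6. (v9 || v5) — v9 is true.
  7. (!v7 || !v6 || v8) — !v7 is true.
  8. (v10 || !v8) — !v8 is true.
  9. (v6 || v5) — v5 is true.
  10. (v5 || v10 || v9) — v9 is true.
  11. (!v7 || v6 || v5) — !v7 is true.
  12. (v5 || v7 || v9) — v9 is true.
  13. (v6 || !v1) — v6 is true.
  14. (!v2 || v7 || !v10) — !v2 is true.
  15. (!v8 || v3) — !v8 is true.
  16. (!v7 || v5 || !v3) — !v7 is true.
  17. (!v9 || v8 || !v4) — !v4 is true.
  18. (v2 || !v3 || v6) — !v3 is true.
  19. (!v5 || v10 || v2) — v10 is true.
  20. (!v5 || !v8) — !v8 is true.
  21. (v9 || !v6 || !v7) — !v7 is true.
  22. (v9 || !v10) — v9 is true.

v1=F  v2=F  v3=F  v4=F  v5=T  v6=T  v7=F  v8=F  v9=T  v10=T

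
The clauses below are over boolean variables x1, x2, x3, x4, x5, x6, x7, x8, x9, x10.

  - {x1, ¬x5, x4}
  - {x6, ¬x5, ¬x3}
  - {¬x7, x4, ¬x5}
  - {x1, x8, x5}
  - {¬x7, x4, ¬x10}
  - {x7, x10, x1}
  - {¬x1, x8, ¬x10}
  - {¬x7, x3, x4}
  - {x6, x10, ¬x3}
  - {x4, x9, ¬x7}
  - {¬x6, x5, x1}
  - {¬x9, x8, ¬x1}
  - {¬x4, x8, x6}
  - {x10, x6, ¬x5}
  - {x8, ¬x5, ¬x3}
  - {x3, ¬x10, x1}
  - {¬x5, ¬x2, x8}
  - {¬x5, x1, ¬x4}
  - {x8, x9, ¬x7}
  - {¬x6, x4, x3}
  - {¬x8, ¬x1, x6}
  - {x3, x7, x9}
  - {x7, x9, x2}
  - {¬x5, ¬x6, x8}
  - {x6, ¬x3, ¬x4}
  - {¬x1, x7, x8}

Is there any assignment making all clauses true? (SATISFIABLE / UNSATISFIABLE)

SATISFIABLE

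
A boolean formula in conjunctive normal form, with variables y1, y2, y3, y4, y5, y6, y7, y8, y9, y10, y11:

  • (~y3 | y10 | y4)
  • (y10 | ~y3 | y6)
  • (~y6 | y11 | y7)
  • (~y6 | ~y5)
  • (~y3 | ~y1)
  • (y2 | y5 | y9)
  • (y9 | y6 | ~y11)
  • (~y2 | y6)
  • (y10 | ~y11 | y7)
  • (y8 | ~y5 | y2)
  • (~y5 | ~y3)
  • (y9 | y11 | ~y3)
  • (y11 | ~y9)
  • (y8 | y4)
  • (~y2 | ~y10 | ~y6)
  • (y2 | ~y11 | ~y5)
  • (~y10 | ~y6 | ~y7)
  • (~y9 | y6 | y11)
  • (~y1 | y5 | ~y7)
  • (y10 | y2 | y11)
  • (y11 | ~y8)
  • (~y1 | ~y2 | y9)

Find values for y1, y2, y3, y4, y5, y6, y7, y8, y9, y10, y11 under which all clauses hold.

Pure literal: y3 appears only negated; assign y3 = False.
Pure literal: y4 appears only positively; assign y4 = True.
Try y1 = True.
Branch on y2: take y2 = False.
Branch on y5: take y5 = False.
  then y9 is forced to True.
  then y11 is forced to True.
  then y7 is forced to False.
  then y10 is forced to True.
y6, y8 are now unconstrained; take y6 = True, y8 = False.
Every clause has at least one true literal under this assignment.

y1=T  y2=F  y3=F  y4=T  y5=F  y6=T  y7=F  y8=F  y9=T  y10=T  y11=T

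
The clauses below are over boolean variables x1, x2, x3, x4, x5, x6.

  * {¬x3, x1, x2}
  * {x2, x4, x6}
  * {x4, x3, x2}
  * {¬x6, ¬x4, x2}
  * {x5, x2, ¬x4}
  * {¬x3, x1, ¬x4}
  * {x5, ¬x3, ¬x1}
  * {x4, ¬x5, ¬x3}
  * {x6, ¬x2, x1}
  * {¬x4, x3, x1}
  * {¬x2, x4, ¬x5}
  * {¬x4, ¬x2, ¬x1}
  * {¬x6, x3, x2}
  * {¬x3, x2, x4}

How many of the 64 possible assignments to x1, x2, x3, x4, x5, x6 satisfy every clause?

The models are:
  x1=0 x2=1 x3=0 x4=0 x5=0 x6=1
  x1=0 x2=1 x3=1 x4=0 x5=0 x6=1
  x1=1 x2=0 x3=0 x4=1 x5=1 x6=0
  x1=1 x2=0 x3=1 x4=1 x5=1 x6=0
  x1=1 x2=1 x3=0 x4=0 x5=0 x6=0
  x1=1 x2=1 x3=0 x4=0 x5=0 x6=1
Count: 6.

6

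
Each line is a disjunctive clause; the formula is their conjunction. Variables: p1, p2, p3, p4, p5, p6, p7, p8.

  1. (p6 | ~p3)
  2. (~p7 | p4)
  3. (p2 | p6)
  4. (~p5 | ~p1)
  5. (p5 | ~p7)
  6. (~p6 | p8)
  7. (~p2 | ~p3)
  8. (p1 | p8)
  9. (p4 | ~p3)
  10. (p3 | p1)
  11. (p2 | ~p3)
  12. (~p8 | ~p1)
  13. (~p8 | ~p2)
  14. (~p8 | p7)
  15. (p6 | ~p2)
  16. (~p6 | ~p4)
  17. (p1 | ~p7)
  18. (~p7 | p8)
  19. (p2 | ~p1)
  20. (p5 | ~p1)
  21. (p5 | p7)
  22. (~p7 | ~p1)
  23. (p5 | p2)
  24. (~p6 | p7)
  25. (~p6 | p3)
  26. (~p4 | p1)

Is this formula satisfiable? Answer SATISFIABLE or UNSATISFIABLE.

UNSATISFIABLE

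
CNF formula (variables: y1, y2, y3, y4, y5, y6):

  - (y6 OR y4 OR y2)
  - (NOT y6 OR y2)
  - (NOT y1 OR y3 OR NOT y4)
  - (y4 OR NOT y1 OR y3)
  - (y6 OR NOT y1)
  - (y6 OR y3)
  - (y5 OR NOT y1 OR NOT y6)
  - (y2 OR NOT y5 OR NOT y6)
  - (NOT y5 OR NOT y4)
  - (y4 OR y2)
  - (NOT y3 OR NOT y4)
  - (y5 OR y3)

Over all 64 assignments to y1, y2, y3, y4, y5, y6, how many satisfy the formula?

6

Satisfying assignments:
  y1=F y2=T y3=F y4=F y5=T y6=T
  y1=F y2=T y3=T y4=F y5=F y6=F
  y1=F y2=T y3=T y4=F y5=F y6=T
  y1=F y2=T y3=T y4=F y5=T y6=F
  y1=F y2=T y3=T y4=F y5=T y6=T
  y1=T y2=T y3=T y4=F y5=T y6=T
Count: 6.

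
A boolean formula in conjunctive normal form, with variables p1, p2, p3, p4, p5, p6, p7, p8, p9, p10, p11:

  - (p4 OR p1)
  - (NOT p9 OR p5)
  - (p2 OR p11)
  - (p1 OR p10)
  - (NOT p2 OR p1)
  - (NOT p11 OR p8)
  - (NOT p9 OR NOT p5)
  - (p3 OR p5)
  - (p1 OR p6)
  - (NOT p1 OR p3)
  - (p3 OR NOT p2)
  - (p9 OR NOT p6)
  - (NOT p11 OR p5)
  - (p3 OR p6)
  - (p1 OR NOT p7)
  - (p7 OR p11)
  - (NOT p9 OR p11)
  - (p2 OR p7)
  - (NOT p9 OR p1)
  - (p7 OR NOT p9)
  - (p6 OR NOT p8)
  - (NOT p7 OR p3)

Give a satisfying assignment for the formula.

p1=1, p2=1, p3=1, p4=1, p5=0, p6=0, p7=1, p8=0, p9=0, p10=0, p11=0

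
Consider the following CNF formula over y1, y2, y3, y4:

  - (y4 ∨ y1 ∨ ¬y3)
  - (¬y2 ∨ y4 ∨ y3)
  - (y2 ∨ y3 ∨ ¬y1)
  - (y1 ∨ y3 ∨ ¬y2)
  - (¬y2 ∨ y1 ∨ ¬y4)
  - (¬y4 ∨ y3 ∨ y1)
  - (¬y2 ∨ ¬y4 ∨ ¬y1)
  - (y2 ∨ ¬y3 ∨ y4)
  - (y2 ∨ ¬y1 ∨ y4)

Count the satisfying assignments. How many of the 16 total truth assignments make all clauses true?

4

The models are:
  y1=F y2=F y3=F y4=F
  y1=F y2=F y3=T y4=T
  y1=T y2=F y3=T y4=T
  y1=T y2=T y3=T y4=F
Count: 4.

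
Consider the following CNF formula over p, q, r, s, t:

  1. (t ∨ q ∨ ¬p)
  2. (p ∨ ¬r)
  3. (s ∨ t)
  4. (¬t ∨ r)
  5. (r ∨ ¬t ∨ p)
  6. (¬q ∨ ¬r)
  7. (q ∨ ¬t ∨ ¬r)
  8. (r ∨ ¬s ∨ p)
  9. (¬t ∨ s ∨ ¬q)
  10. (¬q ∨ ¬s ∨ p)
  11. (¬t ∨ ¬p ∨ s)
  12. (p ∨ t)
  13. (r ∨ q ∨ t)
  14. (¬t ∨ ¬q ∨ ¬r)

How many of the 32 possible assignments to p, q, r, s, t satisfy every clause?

The models are:
  p=1 q=1 r=0 s=1 t=0
That's 1 in total.

1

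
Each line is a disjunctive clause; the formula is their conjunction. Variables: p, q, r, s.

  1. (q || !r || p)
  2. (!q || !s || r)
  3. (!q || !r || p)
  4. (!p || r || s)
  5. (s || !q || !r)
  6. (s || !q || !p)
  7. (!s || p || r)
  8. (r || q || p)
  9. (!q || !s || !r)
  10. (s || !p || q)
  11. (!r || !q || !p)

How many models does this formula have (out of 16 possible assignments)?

3

Satisfying assignments:
  p=0 q=1 r=0 s=0
  p=1 q=0 r=0 s=1
  p=1 q=0 r=1 s=1
That's 3 in total.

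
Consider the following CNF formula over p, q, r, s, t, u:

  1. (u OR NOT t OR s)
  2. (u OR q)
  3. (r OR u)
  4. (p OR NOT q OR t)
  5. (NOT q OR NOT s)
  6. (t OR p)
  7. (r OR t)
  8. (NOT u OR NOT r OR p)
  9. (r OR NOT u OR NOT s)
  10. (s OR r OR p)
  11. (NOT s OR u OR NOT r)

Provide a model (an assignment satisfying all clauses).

p occurs only positively in the remaining clauses — set p = True.
Set q = False and propagate.
  then u is forced to True.
Set r = True and propagate.
s, t are now unconstrained; take s = False, t = True.

p=T, q=F, r=T, s=F, t=T, u=T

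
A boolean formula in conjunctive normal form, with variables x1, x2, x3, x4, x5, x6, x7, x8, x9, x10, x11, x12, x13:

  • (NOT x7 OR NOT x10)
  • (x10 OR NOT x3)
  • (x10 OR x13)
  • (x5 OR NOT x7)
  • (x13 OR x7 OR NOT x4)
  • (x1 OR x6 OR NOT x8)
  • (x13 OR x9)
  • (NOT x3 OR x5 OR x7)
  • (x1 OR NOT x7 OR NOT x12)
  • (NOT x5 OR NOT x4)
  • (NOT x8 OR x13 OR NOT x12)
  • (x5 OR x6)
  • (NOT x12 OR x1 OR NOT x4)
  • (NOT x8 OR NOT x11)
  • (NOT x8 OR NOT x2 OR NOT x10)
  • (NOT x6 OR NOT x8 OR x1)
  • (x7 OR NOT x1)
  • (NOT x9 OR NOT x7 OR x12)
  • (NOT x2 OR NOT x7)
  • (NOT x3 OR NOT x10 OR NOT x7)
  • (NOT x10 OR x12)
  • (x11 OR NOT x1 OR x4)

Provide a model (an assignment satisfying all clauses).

x1=0, x2=1, x3=0, x4=0, x5=0, x6=1, x7=0, x8=0, x9=1, x10=1, x11=0, x12=1, x13=1

x3 occurs only negated in the remaining clauses — set x3 = False.
Pure literal: x8 appears only negated; assign x8 = False.
Set x1 = False and propagate.
The remaining clauses are satisfied by x2 = True, x4 = False, x5 = False, x6 = True, x7 = False, x9 = True, x10 = True, x11 = False, x12 = True, x13 = True.
Every clause has at least one true literal under this assignment.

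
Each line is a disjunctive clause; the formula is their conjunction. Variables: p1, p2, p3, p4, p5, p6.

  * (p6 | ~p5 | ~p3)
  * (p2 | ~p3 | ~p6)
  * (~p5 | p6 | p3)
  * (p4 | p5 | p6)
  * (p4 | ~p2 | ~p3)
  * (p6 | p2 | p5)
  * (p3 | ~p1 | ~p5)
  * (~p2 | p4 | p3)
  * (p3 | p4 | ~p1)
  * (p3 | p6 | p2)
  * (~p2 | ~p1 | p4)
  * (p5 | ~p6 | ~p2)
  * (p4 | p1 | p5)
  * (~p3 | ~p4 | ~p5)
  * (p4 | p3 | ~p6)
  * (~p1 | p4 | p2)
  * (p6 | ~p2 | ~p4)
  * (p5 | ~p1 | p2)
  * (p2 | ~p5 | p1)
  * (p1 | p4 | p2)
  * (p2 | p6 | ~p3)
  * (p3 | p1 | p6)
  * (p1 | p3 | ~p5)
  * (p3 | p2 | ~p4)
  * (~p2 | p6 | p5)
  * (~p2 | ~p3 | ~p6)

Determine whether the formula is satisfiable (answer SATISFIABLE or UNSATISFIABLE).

UNSATISFIABLE

p2 = True:
  p3 = True:
    propagation gives p4=True, p5=False, p6=False; an empty clause results — contradiction.
  p3 = False:
    propagation gives p4=True, p6=True, p5=True, p1=False; an empty clause results — contradiction.
p2 = False:
  p3 = True:
    propagation gives p6=False; an empty clause results — contradiction.
  p3 = False:
    propagation gives p6=True, p4=True; an empty clause results — contradiction.
Every branch closes, so no satisfying assignment exists.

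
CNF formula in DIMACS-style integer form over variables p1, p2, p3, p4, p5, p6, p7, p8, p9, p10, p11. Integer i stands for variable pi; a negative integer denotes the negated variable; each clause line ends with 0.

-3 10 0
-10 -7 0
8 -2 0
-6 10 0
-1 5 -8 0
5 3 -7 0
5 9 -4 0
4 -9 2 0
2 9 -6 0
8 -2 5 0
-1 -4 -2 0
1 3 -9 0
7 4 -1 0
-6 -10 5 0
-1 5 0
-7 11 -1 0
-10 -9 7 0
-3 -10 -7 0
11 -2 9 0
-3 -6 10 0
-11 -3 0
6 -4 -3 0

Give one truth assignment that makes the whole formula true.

Pure literal: p5 appears only positively; assign p5 = True.
Set p1 = False and propagate.
Set p2 = False and propagate.
Branch on p3: take p3 = False.
  then p9 is forced to False.
  then p6 is forced to False.
The remaining clauses are satisfied by p4 = False, p7 = True, p8 = True, p10 = False, p11 = True.
Check each clause:
  1. (!p3 || p10) — !p3 is true.
  2. (!p7 || !p10) — !p10 is true.
  3. (!p2 || p8) — p8 is true.
  4. (!p6 || p10) — !p6 is true.
  5. (p5 || !p1 || !p8) — p5 is true.
  6. (p3 || p5 || !p7) — p5 is true.
  7. (p5 || !p4 || p9) — !p4 is true.
  8. (p4 || p2 || !p9) — !p9 is true.
  9. (!p6 || p9 || p2) — !p6 is true.
  10. (!p2 || p8 || p5) — p8 is true.
  11. (!p1 || !p2 || !p4) — !p4 is true.
  12. (!p9 || p3 || p1) — !p9 is true.
  13. (!p1 || p4 || p7) — !p1 is true.
  14. (p5 || !p6 || !p10) — !p6 is true.
  15. (!p1 || p5) — p5 is true.
  16. (p11 || !p1 || !p7) — p11 is true.
  17. (!p9 || p7 || !p10) — !p9 is true.
  18. (!p3 || !p7 || !p10) — !p3 is true.
  19. (!p2 || p11 || p9) — p11 is true.
  20. (!p6 || p10 || !p3) — !p6 is true.
  21. (!p3 || !p11) — !p3 is true.
  22. (!p4 || p6 || !p3) — !p4 is true.

p1=0, p2=0, p3=0, p4=0, p5=1, p6=0, p7=1, p8=1, p9=0, p10=0, p11=1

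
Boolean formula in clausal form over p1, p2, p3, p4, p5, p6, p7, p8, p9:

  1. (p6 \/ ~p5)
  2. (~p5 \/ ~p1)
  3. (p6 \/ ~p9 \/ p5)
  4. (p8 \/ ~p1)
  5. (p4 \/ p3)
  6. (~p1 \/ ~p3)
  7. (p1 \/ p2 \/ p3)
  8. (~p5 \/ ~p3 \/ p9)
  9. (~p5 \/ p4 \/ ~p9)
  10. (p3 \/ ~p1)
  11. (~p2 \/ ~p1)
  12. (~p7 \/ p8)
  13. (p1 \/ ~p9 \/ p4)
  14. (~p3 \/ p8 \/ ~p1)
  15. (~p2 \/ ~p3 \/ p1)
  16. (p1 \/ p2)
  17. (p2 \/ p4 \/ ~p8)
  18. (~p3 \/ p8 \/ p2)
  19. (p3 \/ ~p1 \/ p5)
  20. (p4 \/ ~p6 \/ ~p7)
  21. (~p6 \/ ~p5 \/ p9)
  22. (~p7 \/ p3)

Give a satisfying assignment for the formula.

p1=False, p2=True, p3=False, p4=True, p5=True, p6=True, p7=False, p8=True, p9=True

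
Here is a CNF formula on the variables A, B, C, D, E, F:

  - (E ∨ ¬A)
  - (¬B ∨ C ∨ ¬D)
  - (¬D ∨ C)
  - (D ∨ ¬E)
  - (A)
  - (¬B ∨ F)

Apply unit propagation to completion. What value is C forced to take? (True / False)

True

(A) is a unit clause: A = True.
(¬A ∨ E): since A = True, the clause reduces to (E). E = True.
In (¬E ∨ D), ¬E is now false; D must hold, so D = True.
In (¬D ∨ C), ¬D is now false; C must hold, so C = True.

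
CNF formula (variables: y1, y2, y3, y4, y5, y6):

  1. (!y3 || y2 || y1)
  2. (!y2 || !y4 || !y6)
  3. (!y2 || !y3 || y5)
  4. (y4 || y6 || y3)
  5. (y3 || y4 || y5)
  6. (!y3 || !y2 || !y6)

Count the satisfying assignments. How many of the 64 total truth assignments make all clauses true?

28

Split on y3, then y2.
  y3=T, y2=T: remaining (y1,y4,y5,y6) ∈ {(F,F,T,F); (F,T,T,F); (T,F,T,F); (T,T,T,F)} — 4.
  y3=T, y2=F: forces y1=T; y4, y5, y6 free → 2^3 = 8.
  y3=F, y2=T: y1 free; 3 ways for (y4,y5,y6) × 2^1 = 6.
  y3=F, y2=F: y1 free; 5 ways for (y4,y5,y6) × 2^1 = 10.
Total: 4 + 8 + 6 + 10 = 28.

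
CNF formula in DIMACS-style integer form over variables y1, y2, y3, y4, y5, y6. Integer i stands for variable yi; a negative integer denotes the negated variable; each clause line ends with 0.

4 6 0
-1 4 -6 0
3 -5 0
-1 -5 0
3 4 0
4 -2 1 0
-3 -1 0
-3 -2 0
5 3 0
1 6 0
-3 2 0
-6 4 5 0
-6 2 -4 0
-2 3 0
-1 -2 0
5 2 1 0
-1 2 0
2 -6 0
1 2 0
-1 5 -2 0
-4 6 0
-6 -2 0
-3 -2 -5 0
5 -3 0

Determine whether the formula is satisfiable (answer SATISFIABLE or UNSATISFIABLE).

UNSATISFIABLE

y2 = True:
  propagation gives y3=False; an empty clause results — contradiction.
y2 = False:
  propagation gives y3=False, y5=False; an empty clause results — contradiction.
Every branch closes, so no satisfying assignment exists.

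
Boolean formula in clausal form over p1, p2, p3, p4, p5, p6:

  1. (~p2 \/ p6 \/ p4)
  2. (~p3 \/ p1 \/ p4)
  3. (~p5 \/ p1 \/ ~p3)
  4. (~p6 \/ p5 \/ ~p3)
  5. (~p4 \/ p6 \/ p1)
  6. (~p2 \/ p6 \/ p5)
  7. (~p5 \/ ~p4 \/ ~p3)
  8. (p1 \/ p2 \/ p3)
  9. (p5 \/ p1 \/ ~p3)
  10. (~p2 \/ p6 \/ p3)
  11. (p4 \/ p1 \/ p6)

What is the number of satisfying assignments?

Split on p3, then p1.
  p3=T, p1=T: 5 of the 16 assignments to (p2,p4,p5,p6) work.
  p3=T, p1=F: a clause becomes empty — 0.
  p3=F, p1=T: p4, p5 free; 3 ways for (p2,p6) × 2^2 = 12.
  p3=F, p1=F: remaining (p2,p4,p5,p6) ∈ {(T,F,F,T); (T,F,T,T); (T,T,F,T); (T,T,T,T)} — 4.
Total: 5 + 0 + 12 + 4 = 21.

21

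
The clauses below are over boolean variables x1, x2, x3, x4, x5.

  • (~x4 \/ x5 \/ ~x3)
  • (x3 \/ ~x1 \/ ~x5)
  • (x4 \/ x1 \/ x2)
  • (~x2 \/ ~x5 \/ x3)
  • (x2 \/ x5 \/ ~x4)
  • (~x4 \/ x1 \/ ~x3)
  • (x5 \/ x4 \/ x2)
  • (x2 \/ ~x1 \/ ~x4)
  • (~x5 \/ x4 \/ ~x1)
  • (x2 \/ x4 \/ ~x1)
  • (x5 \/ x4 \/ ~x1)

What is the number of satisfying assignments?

7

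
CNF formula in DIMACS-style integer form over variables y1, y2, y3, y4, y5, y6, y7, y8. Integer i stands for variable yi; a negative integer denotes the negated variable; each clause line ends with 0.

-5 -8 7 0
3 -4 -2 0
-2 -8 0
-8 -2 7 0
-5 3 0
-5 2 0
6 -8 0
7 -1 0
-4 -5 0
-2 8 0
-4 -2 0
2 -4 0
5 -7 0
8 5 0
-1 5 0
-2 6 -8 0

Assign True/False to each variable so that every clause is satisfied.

y1 = False  y2 = False  y3 = True  y4 = False  y5 = False  y6 = True  y7 = False  y8 = True

Pure literal: y1 appears only negated; assign y1 = False.
Pure literal: y3 appears only positively; assign y3 = True.
Try y2 = False.
  then y5 is forced to False.
  then y4 is forced to False.
  then y7 is forced to False.
  then y8 is forced to True.
  then y6 is forced to True.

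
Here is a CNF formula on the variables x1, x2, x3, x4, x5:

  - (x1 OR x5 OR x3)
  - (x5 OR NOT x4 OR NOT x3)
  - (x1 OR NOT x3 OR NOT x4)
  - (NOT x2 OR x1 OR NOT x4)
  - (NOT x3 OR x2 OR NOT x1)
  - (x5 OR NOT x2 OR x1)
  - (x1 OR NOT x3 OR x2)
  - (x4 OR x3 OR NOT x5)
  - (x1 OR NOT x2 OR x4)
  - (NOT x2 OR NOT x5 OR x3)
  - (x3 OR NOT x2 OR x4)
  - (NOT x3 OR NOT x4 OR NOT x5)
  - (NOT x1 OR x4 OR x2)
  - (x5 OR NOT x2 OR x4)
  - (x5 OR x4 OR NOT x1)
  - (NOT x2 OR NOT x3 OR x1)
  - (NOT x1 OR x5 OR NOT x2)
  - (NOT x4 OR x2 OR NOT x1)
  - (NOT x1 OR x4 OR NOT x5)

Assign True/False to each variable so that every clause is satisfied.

Set x1 = False and propagate.
Branch on x2: take x2 = False.
  then x3 is forced to False.
  then x5 is forced to True.
  then x4 is forced to True.
Check each clause:
  1. (x1 OR x3 OR x5) — x5 is true.
  2. (NOT x4 OR NOT x3 OR x5) — x5 is true.
  3. (NOT x3 OR x1 OR NOT x4) — NOT x3 is true.
  4. (x1 OR NOT x4 OR NOT x2) — NOT x2 is true.
  5. (x2 OR NOT x3 OR NOT x1) — NOT x3 is true.
  6. (x5 OR x1 OR NOT x2) — x5 is true.
  7. (x2 OR x1 OR NOT x3) — NOT x3 is true.
  8. (x3 OR x4 OR NOT x5) — x4 is true.
  9. (x1 OR x4 OR NOT x2) — x4 is true.
  10. (NOT x2 OR NOT x5 OR x3) — NOT x2 is true.
  11. (x4 OR NOT x2 OR x3) — x4 is true.
  12. (NOT x5 OR NOT x3 OR NOT x4) — NOT x3 is true.
  13. (NOT x1 OR x2 OR x4) — x4 is true.
  14. (x4 OR NOT x2 OR x5) — x4 is true.
  15. (NOT x1 OR x5 OR x4) — x4 is true.
  16. (x1 OR NOT x3 OR NOT x2) — NOT x3 is true.
  17. (NOT x2 OR NOT x1 OR x5) — x5 is true.
  18. (NOT x4 OR NOT x1 OR x2) — NOT x1 is true.
  19. (x4 OR NOT x1 OR NOT x5) — x4 is true.

x1=F, x2=F, x3=F, x4=T, x5=T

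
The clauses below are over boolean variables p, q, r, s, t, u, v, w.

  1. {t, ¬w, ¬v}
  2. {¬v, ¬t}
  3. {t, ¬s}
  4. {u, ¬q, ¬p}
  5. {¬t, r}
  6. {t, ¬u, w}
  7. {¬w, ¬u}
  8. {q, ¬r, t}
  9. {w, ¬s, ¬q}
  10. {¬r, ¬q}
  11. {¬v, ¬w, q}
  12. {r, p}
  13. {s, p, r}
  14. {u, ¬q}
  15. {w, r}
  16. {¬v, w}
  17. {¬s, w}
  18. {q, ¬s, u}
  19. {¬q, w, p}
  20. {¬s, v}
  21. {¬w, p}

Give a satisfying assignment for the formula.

Set p = False and propagate.
  then r is forced to True.
  then q is forced to False.
  then t is forced to True.
  then v is forced to False.
  then s is forced to False.
  then w is forced to False.
u is now unconstrained; take u = True.
Check each clause:
  1. {¬v, ¬w, t} — ¬w is true.
  2. {¬v, ¬t} — ¬v is true.
  3. {t, ¬s} — ¬s is true.
  4. {u, ¬p, ¬q} — ¬q is true.
  5. {r, ¬t} — r is true.
  6. {¬u, w, t} — t is true.
  7. {¬u, ¬w} — ¬w is true.
  8. {t, q, ¬r} — t is true.
  9. {¬q, ¬s, w} — ¬s is true.
  10. {¬q, ¬r} — ¬q is true.
  11. {¬v, q, ¬w} — ¬w is true.
  12. {p, r} — r is true.
  13. {r, s, p} — r is true.
  14. {¬q, u} — u is true.
  15. {r, w} — r is true.
  16. {w, ¬v} — ¬v is true.
  17. {w, ¬s} — ¬s is true.
  18. {q, u, ¬s} — ¬s is true.
  19. {p, ¬q, w} — ¬q is true.
  20. {¬s, v} — ¬s is true.
  21. {p, ¬w} — ¬w is true.

p=F  q=F  r=T  s=F  t=T  u=T  v=F  w=F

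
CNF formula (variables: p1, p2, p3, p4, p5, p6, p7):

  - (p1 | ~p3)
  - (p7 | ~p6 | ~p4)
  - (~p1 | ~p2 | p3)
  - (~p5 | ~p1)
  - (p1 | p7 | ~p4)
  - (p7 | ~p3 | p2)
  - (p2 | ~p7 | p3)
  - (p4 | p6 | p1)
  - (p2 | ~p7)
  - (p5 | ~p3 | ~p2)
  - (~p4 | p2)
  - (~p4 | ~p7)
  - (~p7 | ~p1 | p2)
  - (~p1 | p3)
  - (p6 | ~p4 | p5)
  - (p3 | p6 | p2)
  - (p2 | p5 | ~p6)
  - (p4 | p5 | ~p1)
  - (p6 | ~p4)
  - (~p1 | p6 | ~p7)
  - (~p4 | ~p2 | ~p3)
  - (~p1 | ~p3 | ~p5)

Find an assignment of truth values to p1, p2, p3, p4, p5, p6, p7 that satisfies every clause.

p1 = F, p2 = T, p3 = F, p4 = F, p5 = F, p6 = T, p7 = F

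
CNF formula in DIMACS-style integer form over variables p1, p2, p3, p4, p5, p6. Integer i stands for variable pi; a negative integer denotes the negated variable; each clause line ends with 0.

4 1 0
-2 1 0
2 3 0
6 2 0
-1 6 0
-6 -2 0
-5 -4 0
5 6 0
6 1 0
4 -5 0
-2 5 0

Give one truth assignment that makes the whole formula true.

p1 = T, p2 = F, p3 = T, p4 = F, p5 = F, p6 = T

Pure literal: p3 appears only positively; assign p3 = True.
Branch on p1: take p1 = True.
  then p6 is forced to True.
  then p2 is forced to False.
Try p4 = False.
  then p5 is forced to False.
Check each clause:
  1. (p4 \/ p1) — p1 is true.
  2. (~p2 \/ p1) — p1 is true.
  3. (p3 \/ p2) — p3 is true.
  4. (p6 \/ p2) — p6 is true.
  5. (p6 \/ ~p1) — p6 is true.
  6. (~p2 \/ ~p6) — ~p2 is true.
  7. (~p5 \/ ~p4) — ~p5 is true.
  8. (p5 \/ p6) — p6 is true.
  9. (p1 \/ p6) — p1 is true.
  10. (p4 \/ ~p5) — ~p5 is true.
  11. (p5 \/ ~p2) — ~p2 is true.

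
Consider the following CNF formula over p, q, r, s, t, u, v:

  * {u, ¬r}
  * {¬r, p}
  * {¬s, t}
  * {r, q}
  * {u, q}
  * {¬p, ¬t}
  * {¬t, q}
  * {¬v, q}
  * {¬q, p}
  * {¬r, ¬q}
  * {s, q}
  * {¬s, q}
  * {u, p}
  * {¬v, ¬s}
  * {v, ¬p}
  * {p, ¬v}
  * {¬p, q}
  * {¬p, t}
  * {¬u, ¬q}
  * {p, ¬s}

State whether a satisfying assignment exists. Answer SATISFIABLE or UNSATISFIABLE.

UNSATISFIABLE

q = True:
  propagation gives p=True, t=False; an empty clause results — contradiction.
q = False:
  propagation gives r=True, u=True, p=True; an empty clause results — contradiction.
Every branch closes, so no satisfying assignment exists.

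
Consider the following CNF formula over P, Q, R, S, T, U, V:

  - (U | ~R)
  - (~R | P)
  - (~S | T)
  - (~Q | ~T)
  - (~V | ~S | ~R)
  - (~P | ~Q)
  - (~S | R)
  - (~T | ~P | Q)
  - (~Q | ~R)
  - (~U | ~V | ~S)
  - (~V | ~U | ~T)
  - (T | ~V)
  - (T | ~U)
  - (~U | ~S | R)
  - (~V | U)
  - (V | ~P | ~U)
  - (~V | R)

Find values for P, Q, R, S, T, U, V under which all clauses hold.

P=False, Q=True, R=False, S=False, T=False, U=False, V=False

Check each clause:
  1. (U | ~R) — ~R is true.
  2. (P | ~R) — ~R is true.
  3. (~S | T) — ~S is true.
  4. (~Q | ~T) — ~T is true.
  5. (~S | ~V | ~R) — ~V is true.
  6. (~P | ~Q) — ~P is true.
  7. (~S | R) — ~S is true.
  8. (~P | Q | ~T) — Q is true.
  9. (~Q | ~R) — ~R is true.
  10. (~V | ~S | ~U) — ~V is true.
  11. (~V | ~T | ~U) — ~V is true.
  12. (~V | T) — ~V is true.
  13. (T | ~U) — ~U is true.
  14. (~U | ~S | R) — ~U is true.
  15. (U | ~V) — ~V is true.
  16. (~U | ~P | V) — ~U is true.
  17. (~V | R) — ~V is true.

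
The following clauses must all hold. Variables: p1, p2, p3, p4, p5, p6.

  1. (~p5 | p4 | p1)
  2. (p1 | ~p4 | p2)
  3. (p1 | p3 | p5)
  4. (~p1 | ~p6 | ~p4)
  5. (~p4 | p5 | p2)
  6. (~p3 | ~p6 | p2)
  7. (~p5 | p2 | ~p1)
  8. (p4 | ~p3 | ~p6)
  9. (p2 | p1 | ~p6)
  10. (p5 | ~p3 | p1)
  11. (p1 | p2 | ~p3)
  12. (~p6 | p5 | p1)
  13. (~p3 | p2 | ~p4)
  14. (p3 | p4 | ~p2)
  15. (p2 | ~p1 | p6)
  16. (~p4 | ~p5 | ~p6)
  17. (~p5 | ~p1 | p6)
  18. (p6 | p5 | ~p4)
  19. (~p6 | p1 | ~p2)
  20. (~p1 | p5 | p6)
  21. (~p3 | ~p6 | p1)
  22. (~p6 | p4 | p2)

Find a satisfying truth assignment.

p1=False  p2=True  p3=False  p4=True  p5=True  p6=False

Check each clause:
  1. (p4 | ~p5 | p1) — p4 is true.
  2. (~p4 | p2 | p1) — p2 is true.
  3. (p3 | p1 | p5) — p5 is true.
  4. (~p4 | ~p1 | ~p6) — ~p6 is true.
  5. (p5 | p2 | ~p4) — p2 is true.
  6. (p2 | ~p6 | ~p3) — p2 is true.
  7. (~p1 | ~p5 | p2) — p2 is true.
  8. (~p6 | p4 | ~p3) — ~p6 is true.
  9. (~p6 | p1 | p2) — ~p6 is true.
  10. (~p3 | p5 | p1) — ~p3 is true.
  11. (p1 | p2 | ~p3) — p2 is true.
  12. (~p6 | p1 | p5) — ~p6 is true.
  13. (~p4 | ~p3 | p2) — p2 is true.
  14. (p3 | p4 | ~p2) — p4 is true.
  15. (p6 | p2 | ~p1) — p2 is true.
  16. (~p4 | ~p5 | ~p6) — ~p6 is true.
  17. (~p5 | p6 | ~p1) — ~p1 is true.
  18. (p6 | p5 | ~p4) — p5 is true.
  19. (~p2 | ~p6 | p1) — ~p6 is true.
  20. (p5 | ~p1 | p6) — p5 is true.
  21. (p1 | ~p3 | ~p6) — ~p6 is true.
  22. (~p6 | p2 | p4) — p2 is true.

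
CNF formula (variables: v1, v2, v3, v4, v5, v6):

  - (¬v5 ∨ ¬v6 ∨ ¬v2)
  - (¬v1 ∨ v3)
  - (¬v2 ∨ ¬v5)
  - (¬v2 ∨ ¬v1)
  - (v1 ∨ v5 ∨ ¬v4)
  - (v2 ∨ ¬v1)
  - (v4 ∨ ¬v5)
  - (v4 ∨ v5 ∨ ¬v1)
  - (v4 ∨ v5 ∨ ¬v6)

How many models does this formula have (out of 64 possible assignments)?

8

Case analysis on v5 and v1:
  v5=1, v1=1: a clause becomes empty — 0.
  v5=1, v1=0: remaining (v2,v3,v4,v6) ∈ {(0,0,1,0); (0,0,1,1); (0,1,1,0); (0,1,1,1)} — 4.
  v5=0, v1=1: a clause becomes empty — 0.
  v5=0, v1=0: remaining (v2,v3,v4,v6) ∈ {(0,0,0,0); (0,1,0,0); (1,0,0,0); (1,1,0,0)} — 4.
Total: 0 + 4 + 0 + 4 = 8.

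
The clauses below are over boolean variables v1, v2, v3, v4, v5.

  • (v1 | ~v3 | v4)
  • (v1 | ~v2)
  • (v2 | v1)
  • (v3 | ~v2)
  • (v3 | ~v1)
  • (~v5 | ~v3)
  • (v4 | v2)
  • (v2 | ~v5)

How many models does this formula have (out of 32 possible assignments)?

Satisfying assignments:
  v1=1 v2=0 v3=1 v4=1 v5=0
  v1=1 v2=1 v3=1 v4=0 v5=0
  v1=1 v2=1 v3=1 v4=1 v5=0
That's 3 in total.

3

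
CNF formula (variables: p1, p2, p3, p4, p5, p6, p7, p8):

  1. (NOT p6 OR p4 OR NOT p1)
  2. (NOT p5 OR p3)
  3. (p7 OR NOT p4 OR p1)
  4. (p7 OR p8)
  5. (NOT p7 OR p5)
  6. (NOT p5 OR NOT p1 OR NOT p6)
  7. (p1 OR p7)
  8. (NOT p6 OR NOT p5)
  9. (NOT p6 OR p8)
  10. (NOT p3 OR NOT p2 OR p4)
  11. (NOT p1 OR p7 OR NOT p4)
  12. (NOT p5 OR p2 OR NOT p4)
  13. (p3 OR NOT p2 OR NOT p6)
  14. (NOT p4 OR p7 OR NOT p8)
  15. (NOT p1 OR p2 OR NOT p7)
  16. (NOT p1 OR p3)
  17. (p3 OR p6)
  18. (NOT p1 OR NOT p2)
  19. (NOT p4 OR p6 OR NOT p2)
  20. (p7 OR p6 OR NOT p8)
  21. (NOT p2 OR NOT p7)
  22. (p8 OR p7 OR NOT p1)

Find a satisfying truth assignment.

p1 = F, p2 = F, p3 = T, p4 = F, p5 = T, p6 = F, p7 = T, p8 = T

Check each clause:
  1. (p4 OR NOT p1 OR NOT p6) — NOT p6 is true.
  2. (NOT p5 OR p3) — p3 is true.
  3. (NOT p4 OR p7 OR p1) — NOT p4 is true.
  4. (p7 OR p8) — p8 is true.
  5. (NOT p7 OR p5) — p5 is true.
  6. (NOT p1 OR NOT p5 OR NOT p6) — NOT p6 is true.
  7. (p1 OR p7) — p7 is true.
  8. (NOT p6 OR NOT p5) — NOT p6 is true.
  9. (p8 OR NOT p6) — p8 is true.
  10. (NOT p2 OR NOT p3 OR p4) — NOT p2 is true.
  11. (p7 OR NOT p1 OR NOT p4) — NOT p4 is true.
  12. (p2 OR NOT p5 OR NOT p4) — NOT p4 is true.
  13. (NOT p2 OR p3 OR NOT p6) — NOT p6 is true.
  14. (p7 OR NOT p8 OR NOT p4) — NOT p4 is true.
  15. (NOT p1 OR NOT p7 OR p2) — NOT p1 is true.
  16. (p3 OR NOT p1) — p3 is true.
  17. (p3 OR p6) — p3 is true.
  18. (NOT p2 OR NOT p1) — NOT p1 is true.
  19. (NOT p2 OR NOT p4 OR p6) — NOT p4 is true.
  20. (p6 OR p7 OR NOT p8) — p7 is true.
  21. (NOT p2 OR NOT p7) — NOT p2 is true.
  22. (p7 OR NOT p1 OR p8) — p8 is true.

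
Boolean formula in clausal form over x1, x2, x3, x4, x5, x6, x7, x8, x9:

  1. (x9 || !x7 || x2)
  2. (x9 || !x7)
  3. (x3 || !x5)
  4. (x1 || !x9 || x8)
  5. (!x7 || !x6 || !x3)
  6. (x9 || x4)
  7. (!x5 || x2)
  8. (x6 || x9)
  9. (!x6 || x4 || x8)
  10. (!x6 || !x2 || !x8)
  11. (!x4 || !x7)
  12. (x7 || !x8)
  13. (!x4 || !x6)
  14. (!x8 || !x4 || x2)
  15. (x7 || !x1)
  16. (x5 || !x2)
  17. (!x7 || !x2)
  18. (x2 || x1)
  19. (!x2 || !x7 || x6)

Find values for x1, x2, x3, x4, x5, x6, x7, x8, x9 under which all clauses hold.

x1 = True, x2 = False, x3 = False, x4 = False, x5 = False, x6 = False, x7 = True, x8 = False, x9 = True

Check each clause:
  1. (x9 || !x7 || x2) — x9 is true.
  2. (x9 || !x7) — x9 is true.
  3. (!x5 || x3) — !x5 is true.
  4. (x1 || !x9 || x8) — x1 is true.
  5. (!x7 || !x6 || !x3) — !x6 is true.
  6. (x9 || x4) — x9 is true.
  7. (!x5 || x2) — !x5 is true.
  8. (x6 || x9) — x9 is true.
  9. (x4 || x8 || !x6) — !x6 is true.
  10. (!x2 || !x6 || !x8) — !x8 is true.
  11. (!x4 || !x7) — !x4 is true.
  12. (!x8 || x7) — !x8 is true.
  13. (!x6 || !x4) — !x6 is true.
  14. (!x8 || !x4 || x2) — !x8 is true.
  15. (!x1 || x7) — x7 is true.
  16. (x5 || !x2) — !x2 is true.
  17. (!x2 || !x7) — !x2 is true.
  18. (x1 || x2) — x1 is true.
  19. (!x7 || x6 || !x2) — !x2 is true.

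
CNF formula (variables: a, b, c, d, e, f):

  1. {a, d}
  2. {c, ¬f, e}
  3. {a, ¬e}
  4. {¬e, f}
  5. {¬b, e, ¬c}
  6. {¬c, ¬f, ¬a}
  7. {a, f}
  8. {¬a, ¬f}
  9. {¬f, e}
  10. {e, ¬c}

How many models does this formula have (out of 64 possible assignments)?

Satisfying assignments:
  a=1 b=0 c=0 d=0 e=0 f=0
  a=1 b=0 c=0 d=1 e=0 f=0
  a=1 b=1 c=0 d=0 e=0 f=0
  a=1 b=1 c=0 d=1 e=0 f=0
Count: 4.

4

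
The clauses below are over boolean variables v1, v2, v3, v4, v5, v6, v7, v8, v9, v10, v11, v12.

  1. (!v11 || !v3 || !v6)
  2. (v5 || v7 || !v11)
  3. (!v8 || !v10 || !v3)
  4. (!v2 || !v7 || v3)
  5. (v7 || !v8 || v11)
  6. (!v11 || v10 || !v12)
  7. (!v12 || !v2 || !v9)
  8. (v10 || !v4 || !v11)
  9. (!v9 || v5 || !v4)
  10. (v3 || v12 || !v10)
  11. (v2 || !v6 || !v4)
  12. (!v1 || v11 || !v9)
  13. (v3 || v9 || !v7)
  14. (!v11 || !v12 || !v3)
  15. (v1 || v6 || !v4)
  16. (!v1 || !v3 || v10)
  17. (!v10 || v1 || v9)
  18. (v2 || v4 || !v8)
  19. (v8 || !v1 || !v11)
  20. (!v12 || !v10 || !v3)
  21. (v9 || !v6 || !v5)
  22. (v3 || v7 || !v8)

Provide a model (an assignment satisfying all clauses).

v1=0, v2=0, v3=1, v4=0, v5=1, v6=1, v7=1, v8=0, v9=1, v10=0, v11=0, v12=1

Check each clause:
  1. (!v3 || !v11 || !v6) — !v11 is true.
  2. (v5 || v7 || !v11) — v5 is true.
  3. (!v10 || !v3 || !v8) — !v8 is true.
  4. (!v7 || !v2 || v3) — v3 is true.
  5. (!v8 || v7 || v11) — !v8 is true.
  6. (!v12 || !v11 || v10) — !v11 is true.
  7. (!v2 || !v12 || !v9) — !v2 is true.
  8. (!v11 || !v4 || v10) — !v4 is true.
  9. (!v9 || v5 || !v4) — !v4 is true.
  10. (!v10 || v3 || v12) — v3 is true.
  11. (!v4 || !v6 || v2) — !v4 is true.
  12. (!v1 || !v9 || v11) — !v1 is true.
  13. (v9 || !v7 || v3) — v9 is true.
  14. (!v3 || !v12 || !v11) — !v11 is true.
  15. (v1 || v6 || !v4) — !v4 is true.
  16. (!v1 || v10 || !v3) — !v1 is true.
  17. (!v10 || v9 || v1) — v9 is true.
  18. (v4 || v2 || !v8) — !v8 is true.
  19. (v8 || !v11 || !v1) — !v11 is true.
  20. (!v12 || !v10 || !v3) — !v10 is true.
  21. (v9 || !v6 || !v5) — v9 is true.
  22. (v7 || !v8 || v3) — !v8 is true.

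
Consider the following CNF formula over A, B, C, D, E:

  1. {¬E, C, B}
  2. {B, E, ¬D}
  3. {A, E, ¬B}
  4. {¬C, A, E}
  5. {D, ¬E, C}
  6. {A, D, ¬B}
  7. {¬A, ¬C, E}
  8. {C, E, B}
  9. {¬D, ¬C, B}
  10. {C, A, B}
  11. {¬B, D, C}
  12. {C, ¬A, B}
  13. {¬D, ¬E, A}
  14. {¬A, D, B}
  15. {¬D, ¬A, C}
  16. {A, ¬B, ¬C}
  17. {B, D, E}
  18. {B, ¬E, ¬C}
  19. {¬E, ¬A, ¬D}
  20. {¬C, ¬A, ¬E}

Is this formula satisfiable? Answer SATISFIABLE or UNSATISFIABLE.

UNSATISFIABLE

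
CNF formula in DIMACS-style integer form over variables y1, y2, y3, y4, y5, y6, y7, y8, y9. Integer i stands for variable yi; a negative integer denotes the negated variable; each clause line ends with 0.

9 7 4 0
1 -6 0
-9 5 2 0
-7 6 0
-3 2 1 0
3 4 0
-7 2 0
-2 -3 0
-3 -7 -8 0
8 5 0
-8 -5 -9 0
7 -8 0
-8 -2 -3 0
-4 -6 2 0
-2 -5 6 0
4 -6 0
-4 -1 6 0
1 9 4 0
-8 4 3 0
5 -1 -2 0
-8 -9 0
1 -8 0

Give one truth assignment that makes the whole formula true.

y1=T, y2=T, y3=F, y4=T, y5=T, y6=T, y7=F, y8=F, y9=F

Check each clause:
  1. (y7 \/ y4 \/ y9) — y4 is true.
  2. (y1 \/ ~y6) — y1 is true.
  3. (y2 \/ y5 \/ ~y9) — y2 is true.
  4. (y6 \/ ~y7) — ~y7 is true.
  5. (y1 \/ ~y3 \/ y2) — y1 is true.
  6. (y3 \/ y4) — y4 is true.
  7. (y2 \/ ~y7) — ~y7 is true.
  8. (~y2 \/ ~y3) — ~y3 is true.
  9. (~y8 \/ ~y7 \/ ~y3) — ~y8 is true.
  10. (y5 \/ y8) — y5 is true.
  11. (~y8 \/ ~y5 \/ ~y9) — ~y8 is true.
  12. (~y8 \/ y7) — ~y8 is true.
  13. (~y2 \/ ~y3 \/ ~y8) — ~y8 is true.
  14. (y2 \/ ~y4 \/ ~y6) — y2 is true.
  15. (~y5 \/ y6 \/ ~y2) — y6 is true.
  16. (y4 \/ ~y6) — y4 is true.
  17. (~y4 \/ ~y1 \/ y6) — y6 is true.
  18. (y1 \/ y4 \/ y9) — y4 is true.
  19. (y4 \/ y3 \/ ~y8) — ~y8 is true.
  20. (y5 \/ ~y2 \/ ~y1) — y5 is true.
  21. (~y8 \/ ~y9) — ~y8 is true.
  22. (~y8 \/ y1) — ~y8 is true.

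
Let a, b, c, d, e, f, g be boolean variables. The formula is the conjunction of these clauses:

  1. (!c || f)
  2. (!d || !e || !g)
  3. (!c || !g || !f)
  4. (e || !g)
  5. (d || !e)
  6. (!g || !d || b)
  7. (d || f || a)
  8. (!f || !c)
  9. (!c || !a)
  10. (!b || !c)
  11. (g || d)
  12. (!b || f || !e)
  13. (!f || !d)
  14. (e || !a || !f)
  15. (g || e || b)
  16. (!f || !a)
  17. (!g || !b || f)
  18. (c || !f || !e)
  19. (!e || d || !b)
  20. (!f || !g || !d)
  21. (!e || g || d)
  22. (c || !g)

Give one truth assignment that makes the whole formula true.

Branch on a: take a = True.
  then c is forced to False.
  then f is forced to False.
  then g is forced to False.
  then d is forced to True.
The remaining clauses are satisfied by b = False, e = True.

a=True, b=False, c=False, d=True, e=True, f=False, g=False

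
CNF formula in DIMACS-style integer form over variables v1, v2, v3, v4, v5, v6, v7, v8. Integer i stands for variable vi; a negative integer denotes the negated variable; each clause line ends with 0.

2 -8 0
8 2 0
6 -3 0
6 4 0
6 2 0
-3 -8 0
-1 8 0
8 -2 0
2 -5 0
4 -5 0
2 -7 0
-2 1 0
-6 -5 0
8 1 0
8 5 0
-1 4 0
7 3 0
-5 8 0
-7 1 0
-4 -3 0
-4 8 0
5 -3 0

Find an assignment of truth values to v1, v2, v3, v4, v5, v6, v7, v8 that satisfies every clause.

v1 = 1, v2 = 1, v3 = 0, v4 = 1, v5 = 1, v6 = 0, v7 = 1, v8 = 1

Set v1 = True and propagate.
  then v8 is forced to True.
  then v2 is forced to True.
  then v3 is forced to False.
  then v4 is forced to True.
  then v7 is forced to True.
Try v5 = True.
  then v6 is forced to False.
Every clause has at least one true literal under this assignment.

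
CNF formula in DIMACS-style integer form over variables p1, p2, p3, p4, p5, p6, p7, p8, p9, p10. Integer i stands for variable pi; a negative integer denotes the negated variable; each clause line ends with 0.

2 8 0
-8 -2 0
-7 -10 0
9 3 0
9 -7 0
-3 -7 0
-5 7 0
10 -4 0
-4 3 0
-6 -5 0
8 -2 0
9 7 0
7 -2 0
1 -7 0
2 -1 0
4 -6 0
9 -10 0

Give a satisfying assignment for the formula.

Pure literal: p5 appears only negated; assign p5 = False.
Pure literal: p6 appears only negated; assign p6 = False.
Try p1 = False.
  then p7 is forced to False.
  then p9 is forced to True.
  then p2 is forced to False.
  then p8 is forced to True.
Try p3 = True.
For the remaining variables, p4 = False, p10 = True works.
Check each clause:
  1. {p2, p8} — p8 is true.
  2. {¬p2, ¬p8} — ¬p2 is true.
  3. {¬p10, ¬p7} — ¬p7 is true.
  4. {p3, p9} — p9 is true.
  5. {p9, ¬p7} — ¬p7 is true.
  6. {¬p3, ¬p7} — ¬p7 is true.
  7. {¬p5, p7} — ¬p5 is true.
  8. {p10, ¬p4} — p10 is true.
  9. {p3, ¬p4} — p3 is true.
  10. {¬p5, ¬p6} — ¬p6 is true.
  11. {¬p2, p8} — p8 is true.
  12. {p7, p9} — p9 is true.
  13. {¬p2, p7} — ¬p2 is true.
  14. {p1, ¬p7} — ¬p7 is true.
  15. {p2, ¬p1} — ¬p1 is true.
  16. {¬p6, p4} — ¬p6 is true.
  17. {p9, ¬p10} — p9 is true.

p1 = 0, p2 = 0, p3 = 1, p4 = 0, p5 = 0, p6 = 0, p7 = 0, p8 = 1, p9 = 1, p10 = 1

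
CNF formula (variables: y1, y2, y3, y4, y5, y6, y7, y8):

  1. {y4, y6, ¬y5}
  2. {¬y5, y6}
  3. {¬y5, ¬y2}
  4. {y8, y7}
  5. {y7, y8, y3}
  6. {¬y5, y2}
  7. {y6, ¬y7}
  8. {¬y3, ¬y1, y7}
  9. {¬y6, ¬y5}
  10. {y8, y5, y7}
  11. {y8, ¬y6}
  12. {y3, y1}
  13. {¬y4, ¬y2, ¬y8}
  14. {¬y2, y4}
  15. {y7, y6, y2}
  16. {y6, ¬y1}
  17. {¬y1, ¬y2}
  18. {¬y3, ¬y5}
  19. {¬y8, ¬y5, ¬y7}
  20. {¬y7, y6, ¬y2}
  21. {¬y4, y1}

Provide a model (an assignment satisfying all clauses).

y1 = T, y2 = F, y3 = F, y4 = T, y5 = F, y6 = T, y7 = T, y8 = T

Set y1 = True and propagate.
  then y6 is forced to True.
  then y5 is forced to False.
  then y8 is forced to True.
  then y2 is forced to False.
Branch on y3: take y3 = False.
y4, y7 are now unconstrained; take y4 = True, y7 = True.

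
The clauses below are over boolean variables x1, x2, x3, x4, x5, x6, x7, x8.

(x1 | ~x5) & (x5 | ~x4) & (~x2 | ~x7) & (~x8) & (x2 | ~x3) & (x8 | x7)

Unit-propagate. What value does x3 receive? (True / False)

False

(~x8) stands alone — x8 = False.
(x8 | x7) with x8 = False leaves only x7, so x7 = True.
(~x2 | ~x7): since x7 = True, the clause reduces to (~x2). x2 = False.
In (~x3 | x2), x2 is now false; ~x3 must hold, so x3 = False.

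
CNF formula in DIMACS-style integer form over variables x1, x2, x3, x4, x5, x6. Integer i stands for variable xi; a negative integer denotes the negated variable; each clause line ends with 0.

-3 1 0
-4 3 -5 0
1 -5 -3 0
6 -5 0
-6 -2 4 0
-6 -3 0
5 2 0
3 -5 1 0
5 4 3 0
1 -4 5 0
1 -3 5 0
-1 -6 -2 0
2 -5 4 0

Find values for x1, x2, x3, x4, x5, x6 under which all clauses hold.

x1 = 1, x2 = 1, x3 = 1, x4 = 0, x5 = 0, x6 = 0

Check each clause:
  1. (~x3 | x1) — x1 is true.
  2. (~x5 | ~x4 | x3) — x3 is true.
  3. (~x5 | x1 | ~x3) — x1 is true.
  4. (~x5 | x6) — ~x5 is true.
  5. (~x6 | x4 | ~x2) — ~x6 is true.
  6. (~x6 | ~x3) — ~x6 is true.
  7. (x5 | x2) — x2 is true.
  8. (x3 | ~x5 | x1) — x3 is true.
  9. (x5 | x4 | x3) — x3 is true.
  10. (x5 | ~x4 | x1) — x1 is true.
  11. (x5 | ~x3 | x1) — x1 is true.
  12. (~x6 | ~x1 | ~x2) — ~x6 is true.
  13. (x2 | x4 | ~x5) — x2 is true.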